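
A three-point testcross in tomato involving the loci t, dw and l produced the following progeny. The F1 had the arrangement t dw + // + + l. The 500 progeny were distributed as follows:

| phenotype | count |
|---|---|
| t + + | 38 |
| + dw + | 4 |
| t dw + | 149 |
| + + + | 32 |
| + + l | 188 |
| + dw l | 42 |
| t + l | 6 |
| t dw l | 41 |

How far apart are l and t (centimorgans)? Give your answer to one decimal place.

The two rarest classes, + dw + and t + l, are the double crossovers. Comparing them with the parentals, only the t allele has switched, so t is the middle locus and the order is l – t – dw.
Crossovers in the l–t interval produce the single-crossover classes t dw l and + + + (41 + 32 = 73) plus the double crossovers (10).
RF(l–t) = (73 + 10) / 500 = 83/500 = 0.1660 → 16.6 centimorgans.

16.6 centimorgans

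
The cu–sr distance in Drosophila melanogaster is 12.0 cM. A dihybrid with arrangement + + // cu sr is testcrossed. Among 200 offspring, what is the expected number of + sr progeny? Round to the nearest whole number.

12

A map distance of 12.0 cM corresponds to a recombination frequency of 0.120.
The F1 is + + / cu sr, so + sr is a recombinant gamete class with expected frequency r/2 = 0.120/2 = 0.0600.
Expected number = 0.0600 × 200 = 12.00 ≈ 12.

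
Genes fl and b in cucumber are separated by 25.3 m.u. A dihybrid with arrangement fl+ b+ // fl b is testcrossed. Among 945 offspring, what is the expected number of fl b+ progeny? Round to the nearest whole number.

A map distance of 25.3 m.u. corresponds to a recombination frequency of 0.253.
The F1 is fl+ b+ / fl b, so fl b+ is a recombinant gamete class with expected frequency r/2 = 0.253/2 = 0.1265.
Expected number = 0.1265 × 945 = 119.54 ≈ 120.

120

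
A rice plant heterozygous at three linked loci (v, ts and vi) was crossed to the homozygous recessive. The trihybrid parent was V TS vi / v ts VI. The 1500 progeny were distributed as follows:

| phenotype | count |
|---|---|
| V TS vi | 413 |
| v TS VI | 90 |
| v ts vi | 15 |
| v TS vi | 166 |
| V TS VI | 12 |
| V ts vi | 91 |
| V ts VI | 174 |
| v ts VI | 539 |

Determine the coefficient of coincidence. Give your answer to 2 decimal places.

The two rarest classes, V TS VI and v ts vi, are the double crossovers. Comparing them with the parentals, only the vi allele has switched, so vi is the middle locus and the order is ts – vi – v.
ts–vi: (181 + 27)/1500 = 0.1387; vi–v: (340 + 27)/1500 = 0.2447.
Expected DCO frequency = 0.1387 × 0.2447 ≈ 0.03394; observed = 27/1500 ≈ 0.01800.
Coefficient of coincidence = 0.01800/0.03394 ≈ 0.53.

0.53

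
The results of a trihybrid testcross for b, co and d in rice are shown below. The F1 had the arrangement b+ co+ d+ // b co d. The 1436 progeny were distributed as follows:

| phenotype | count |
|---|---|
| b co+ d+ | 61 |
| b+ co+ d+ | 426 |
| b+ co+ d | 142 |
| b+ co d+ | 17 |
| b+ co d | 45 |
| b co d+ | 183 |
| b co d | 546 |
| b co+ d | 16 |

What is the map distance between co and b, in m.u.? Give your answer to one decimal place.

9.7 m.u.

The two rarest classes, b+ co d+ and b co+ d, are the double crossovers. Comparing them with the parentals, only the co allele has switched, so co is the middle locus and the order is d – co – b.
Crossovers in the co–b interval produce the single-crossover classes b co+ d+ and b+ co d (61 + 45 = 106) plus the double crossovers (33).
RF(co–b) = (106 + 33) / 1436 = 139/1436 = 0.0968 → 9.7 m.u.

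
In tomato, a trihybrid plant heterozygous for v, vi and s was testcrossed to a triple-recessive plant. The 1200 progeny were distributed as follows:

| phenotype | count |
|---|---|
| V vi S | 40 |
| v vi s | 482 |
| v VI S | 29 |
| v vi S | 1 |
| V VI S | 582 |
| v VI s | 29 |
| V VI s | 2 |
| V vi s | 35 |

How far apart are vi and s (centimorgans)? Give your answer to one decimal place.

6.0 centimorgans

The two most frequent reciprocal classes, V VI S and v vi s, are the parental types, so the F1 was V VI S / v vi s.
The two rarest classes, V VI s and v vi S, are the double crossovers. Comparing them with the parentals, only the s allele has switched, so s is the middle locus and the order is vi – s – v.
Crossovers in the vi–s interval produce the single-crossover classes V vi S and v VI s (40 + 29 = 69) plus the double crossovers (3).
RF(vi–s) = (69 + 3) / 1200 = 72/1200 = 0.0600 → 6.0 centimorgans.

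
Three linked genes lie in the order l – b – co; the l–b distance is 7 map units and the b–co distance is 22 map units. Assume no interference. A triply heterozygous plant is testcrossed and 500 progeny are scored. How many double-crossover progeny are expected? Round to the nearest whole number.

Map distances give recombination frequencies of 0.070 and 0.220 for the two intervals.
With no interference, expected double-crossover frequency = 0.070 × 0.220 = 0.01540.
Expected number = 0.01540 × 500 = 7.70 ≈ 8.

8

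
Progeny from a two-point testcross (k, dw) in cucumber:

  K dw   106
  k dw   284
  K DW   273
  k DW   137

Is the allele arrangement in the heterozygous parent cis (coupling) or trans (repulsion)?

cis

The two most frequent classes are K DW (273) and k dw (284); these are the parental (non-recombinant) types.
So the F1 carried K DW on one chromosome and k dw on the other — the recessive alleles are on the same chromosome (cis / coupling).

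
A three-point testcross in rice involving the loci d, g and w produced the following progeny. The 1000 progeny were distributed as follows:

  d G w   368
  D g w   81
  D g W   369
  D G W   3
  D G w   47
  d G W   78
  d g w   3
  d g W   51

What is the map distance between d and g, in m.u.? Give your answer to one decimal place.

10.4 m.u.

The two most frequent reciprocal classes, d G w and D g W, are the parental types, so the F1 was d G w / D g W.
The two rarest classes, d g w and D G W, are the double crossovers. Comparing them with the parentals, only the g allele has switched, so g is the middle locus and the order is d – g – w.
Crossovers in the d–g interval produce the single-crossover classes D G w and d g W (47 + 51 = 98) plus the double crossovers (6).
RF(d–g) = (98 + 6) / 1000 = 104/1000 = 0.1040 → 10.4 m.u.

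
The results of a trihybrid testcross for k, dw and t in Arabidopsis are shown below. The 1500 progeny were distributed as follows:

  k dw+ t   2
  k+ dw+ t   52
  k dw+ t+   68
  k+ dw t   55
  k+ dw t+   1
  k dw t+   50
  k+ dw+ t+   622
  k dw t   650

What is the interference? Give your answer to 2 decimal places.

The two most frequent reciprocal classes, k+ dw+ t+ and k dw t, are the parental types, so the F1 was k+ dw+ t+ / k dw t.
The two rarest classes, k+ dw t+ and k dw+ t, are the double crossovers. Comparing them with the parentals, only the dw allele has switched, so dw is the middle locus and the order is t – dw – k.
t–dw: (102 + 3)/1500 = 0.0700; dw–k: (123 + 3)/1500 = 0.0840.
Expected DCO frequency = 0.0700 × 0.0840 ≈ 0.00588; observed = 3/1500 ≈ 0.00200.
Coefficient of coincidence = 0.00200/0.00588 ≈ 0.34; interference = 1 − 0.34 = 0.66.

0.66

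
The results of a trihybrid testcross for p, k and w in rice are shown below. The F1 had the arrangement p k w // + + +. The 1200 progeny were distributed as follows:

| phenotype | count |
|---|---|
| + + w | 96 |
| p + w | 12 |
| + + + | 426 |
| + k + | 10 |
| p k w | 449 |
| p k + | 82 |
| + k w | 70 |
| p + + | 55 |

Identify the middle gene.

The two rarest classes, p + w and + k +, are the double crossovers. Comparing them with the parentals, only the k allele has switched, so k is the middle locus and the order is w – k – p.

k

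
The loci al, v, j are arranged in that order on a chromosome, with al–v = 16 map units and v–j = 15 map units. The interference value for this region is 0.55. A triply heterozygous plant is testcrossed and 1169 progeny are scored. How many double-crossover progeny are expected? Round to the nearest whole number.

Map distances give recombination frequencies of 0.160 and 0.150 for the two intervals.
With interference 0.55 (so coincidence = 0.45), expected double-crossover frequency = 0.160 × 0.150 × 0.45 = 0.01080.
Expected number = 0.01080 × 1169 = 12.63 ≈ 13.

13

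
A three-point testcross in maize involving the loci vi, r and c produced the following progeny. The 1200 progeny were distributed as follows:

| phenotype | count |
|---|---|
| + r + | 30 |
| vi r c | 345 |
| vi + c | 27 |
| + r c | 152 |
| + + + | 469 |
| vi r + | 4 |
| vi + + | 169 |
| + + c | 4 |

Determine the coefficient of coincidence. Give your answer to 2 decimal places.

0.45

The two most frequent reciprocal classes, + + + and vi r c, are the parental types, so the F1 was + + + / vi r c.
The two rarest classes, + + c and vi r +, are the double crossovers. Comparing them with the parentals, only the c allele has switched, so c is the middle locus and the order is r – c – vi.
r–c: (57 + 8)/1200 = 0.0542; c–vi: (321 + 8)/1200 = 0.2742.
Expected DCO frequency = 0.0542 × 0.2742 ≈ 0.01486; observed = 8/1200 ≈ 0.00667.
Coefficient of coincidence = 0.00667/0.01486 ≈ 0.45.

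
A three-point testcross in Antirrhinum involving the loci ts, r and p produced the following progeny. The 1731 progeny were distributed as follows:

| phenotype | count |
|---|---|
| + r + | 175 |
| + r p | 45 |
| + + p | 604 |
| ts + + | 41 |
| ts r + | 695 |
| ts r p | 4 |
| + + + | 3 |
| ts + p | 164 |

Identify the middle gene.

p

The two most frequent reciprocal classes, + + p and ts r +, are the parental types, so the F1 was + + p / ts r +.
The two rarest classes, + + + and ts r p, are the double crossovers. Comparing them with the parentals, only the p allele has switched, so p is the middle locus and the order is r – p – ts.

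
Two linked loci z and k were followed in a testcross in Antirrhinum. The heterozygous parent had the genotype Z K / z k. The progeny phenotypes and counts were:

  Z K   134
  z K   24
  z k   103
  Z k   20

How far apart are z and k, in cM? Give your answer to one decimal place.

The recombinant classes are Z k and z K: 20 + 24 = 44.
Recombination frequency = 44/281 = 0.1566 ≈ 15.7%, i.e. 15.7 cM.

15.7 cM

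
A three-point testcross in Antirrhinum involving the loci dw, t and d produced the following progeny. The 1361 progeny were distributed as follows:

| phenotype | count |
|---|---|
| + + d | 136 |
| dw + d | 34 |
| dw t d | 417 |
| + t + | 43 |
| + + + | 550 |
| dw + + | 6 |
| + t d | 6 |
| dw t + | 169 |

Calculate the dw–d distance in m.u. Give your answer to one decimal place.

The two most frequent reciprocal classes, + + + and dw t d, are the parental types, so the F1 was + + + / dw t d.
The two rarest classes, dw + + and + t d, are the double crossovers. Comparing them with the parentals, only the dw allele has switched, so dw is the middle locus and the order is d – dw – t.
Crossovers in the d–dw interval produce the single-crossover classes + + d and dw t + (136 + 169 = 305) plus the double crossovers (12).
RF(d–dw) = (305 + 12) / 1361 = 317/1361 = 0.2329 → 23.3 m.u.

23.3 m.u.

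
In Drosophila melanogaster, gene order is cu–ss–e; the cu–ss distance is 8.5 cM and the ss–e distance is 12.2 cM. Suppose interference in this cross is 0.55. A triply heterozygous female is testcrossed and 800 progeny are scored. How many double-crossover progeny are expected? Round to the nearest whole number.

4

Map distances give recombination frequencies of 0.085 and 0.122 for the two intervals.
With interference 0.55 (so coincidence = 0.45), expected double-crossover frequency = 0.085 × 0.122 × 0.45 = 0.00467.
Expected number = 0.00467 × 800 = 3.73 ≈ 4.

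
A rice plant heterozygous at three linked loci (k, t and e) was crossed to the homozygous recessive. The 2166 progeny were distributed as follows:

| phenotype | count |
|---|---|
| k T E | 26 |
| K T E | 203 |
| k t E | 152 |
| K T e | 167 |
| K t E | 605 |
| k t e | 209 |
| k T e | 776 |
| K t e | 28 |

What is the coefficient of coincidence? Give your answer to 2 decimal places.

0.67

The two most frequent reciprocal classes, k T e and K t E, are the parental types, so the F1 was k T e / K t E.
The two rarest classes, k T E and K t e, are the double crossovers. Comparing them with the parentals, only the e allele has switched, so e is the middle locus and the order is t – e – k.
t–e: (412 + 54)/2166 = 0.2151; e–k: (319 + 54)/2166 = 0.1722.
Expected DCO frequency = 0.2151 × 0.1722 ≈ 0.03704; observed = 54/2166 ≈ 0.02493.
Coefficient of coincidence = 0.02493/0.03704 ≈ 0.67.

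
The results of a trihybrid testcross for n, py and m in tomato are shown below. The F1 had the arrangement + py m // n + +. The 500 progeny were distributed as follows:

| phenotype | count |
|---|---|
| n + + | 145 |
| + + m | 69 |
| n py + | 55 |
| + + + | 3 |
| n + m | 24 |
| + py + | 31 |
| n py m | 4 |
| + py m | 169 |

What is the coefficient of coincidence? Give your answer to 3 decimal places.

0.431

The two rarest classes, n py m and + + +, are the double crossovers. Comparing them with the parentals, only the n allele has switched, so n is the middle locus and the order is m – n – py.
m–n: (55 + 7)/500 = 0.1240; n–py: (124 + 7)/500 = 0.2620.
Expected DCO frequency = 0.1240 × 0.2620 ≈ 0.03249; observed = 7/500 ≈ 0.01400.
Coefficient of coincidence = 0.01400/0.03249 ≈ 0.431.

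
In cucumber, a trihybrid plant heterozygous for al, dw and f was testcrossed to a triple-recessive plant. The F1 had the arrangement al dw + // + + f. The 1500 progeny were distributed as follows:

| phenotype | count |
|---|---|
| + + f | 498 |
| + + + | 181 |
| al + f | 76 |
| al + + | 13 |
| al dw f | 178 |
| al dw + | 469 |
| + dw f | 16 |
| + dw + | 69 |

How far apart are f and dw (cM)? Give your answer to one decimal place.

25.9 cM

The two rarest classes, al + + and + dw f, are the double crossovers. Comparing them with the parentals, only the dw allele has switched, so dw is the middle locus and the order is al – dw – f.
Crossovers in the dw–f interval produce the single-crossover classes al dw f and + + + (178 + 181 = 359) plus the double crossovers (29).
RF(dw–f) = (359 + 29) / 1500 = 388/1500 = 0.2587 → 25.9 cM.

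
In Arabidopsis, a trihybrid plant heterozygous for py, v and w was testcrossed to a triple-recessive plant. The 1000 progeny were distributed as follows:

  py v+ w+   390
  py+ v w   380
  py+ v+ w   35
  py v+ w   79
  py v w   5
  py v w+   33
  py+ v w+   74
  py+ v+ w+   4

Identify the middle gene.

The two most frequent reciprocal classes, py+ v w and py v+ w+, are the parental types, so the F1 was py+ v w / py v+ w+.
The two rarest classes, py v w and py+ v+ w+, are the double crossovers. Comparing them with the parentals, only the py allele has switched, so py is the middle locus and the order is w – py – v.

py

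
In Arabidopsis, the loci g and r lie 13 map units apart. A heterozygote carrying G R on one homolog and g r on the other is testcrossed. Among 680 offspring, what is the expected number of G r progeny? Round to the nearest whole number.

44

A map distance of 13 map units corresponds to a recombination frequency of 0.130.
The F1 is G R / g r, so G r is a recombinant gamete class with expected frequency r/2 = 0.130/2 = 0.0650.
Expected number = 0.0650 × 680 = 44.20 ≈ 44.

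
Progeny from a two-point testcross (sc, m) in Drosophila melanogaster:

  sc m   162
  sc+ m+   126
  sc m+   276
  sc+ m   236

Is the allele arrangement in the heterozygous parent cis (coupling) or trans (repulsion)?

trans

The two most frequent classes are sc+ m (236) and sc m+ (276); these are the parental (non-recombinant) types.
So the F1 carried sc+ m on one chromosome and sc m+ on the other — the recessive alleles are on opposite chromosomes (trans / repulsion).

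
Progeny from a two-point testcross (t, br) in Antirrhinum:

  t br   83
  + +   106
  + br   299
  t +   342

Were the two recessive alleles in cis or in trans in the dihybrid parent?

trans

The two most frequent classes are + br (299) and t + (342); these are the parental (non-recombinant) types.
So the F1 carried + br on one chromosome and t + on the other — the recessive alleles are on opposite chromosomes (trans / repulsion).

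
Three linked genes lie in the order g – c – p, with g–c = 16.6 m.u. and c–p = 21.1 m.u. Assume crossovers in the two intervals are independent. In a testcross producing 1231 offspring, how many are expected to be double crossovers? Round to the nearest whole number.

43

Map distances give recombination frequencies of 0.166 and 0.211 for the two intervals.
With no interference, expected double-crossover frequency = 0.166 × 0.211 = 0.03503.
Expected number = 0.03503 × 1231 = 43.12 ≈ 43.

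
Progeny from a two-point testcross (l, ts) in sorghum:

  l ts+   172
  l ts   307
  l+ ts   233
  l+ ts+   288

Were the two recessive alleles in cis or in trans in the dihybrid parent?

The two most frequent classes are l+ ts+ (288) and l ts (307); these are the parental (non-recombinant) types.
So the F1 carried l+ ts+ on one chromosome and l ts on the other — the recessive alleles are on the same chromosome (cis / coupling).

cis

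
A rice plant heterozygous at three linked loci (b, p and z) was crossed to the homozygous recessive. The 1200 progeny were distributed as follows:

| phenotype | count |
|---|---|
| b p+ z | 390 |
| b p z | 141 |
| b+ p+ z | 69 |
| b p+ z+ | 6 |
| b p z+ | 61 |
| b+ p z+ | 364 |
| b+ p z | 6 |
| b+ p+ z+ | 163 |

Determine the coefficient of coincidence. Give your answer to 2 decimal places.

0.32

The two most frequent reciprocal classes, b+ p z+ and b p+ z, are the parental types, so the F1 was b+ p z+ / b p+ z.
The two rarest classes, b+ p z and b p+ z+, are the double crossovers. Comparing them with the parentals, only the z allele has switched, so z is the middle locus and the order is b – z – p.
b–z: (130 + 12)/1200 = 0.1183; z–p: (304 + 12)/1200 = 0.2633.
Expected DCO frequency = 0.1183 × 0.2633 ≈ 0.03115; observed = 12/1200 ≈ 0.01000.
Coefficient of coincidence = 0.01000/0.03115 ≈ 0.32.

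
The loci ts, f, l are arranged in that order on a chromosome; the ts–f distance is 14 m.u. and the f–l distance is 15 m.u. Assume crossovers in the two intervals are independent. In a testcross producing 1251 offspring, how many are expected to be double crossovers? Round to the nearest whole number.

26

Map distances give recombination frequencies of 0.140 and 0.150 for the two intervals.
With no interference, expected double-crossover frequency = 0.140 × 0.150 = 0.02100.
Expected number = 0.02100 × 1251 = 26.27 ≈ 26.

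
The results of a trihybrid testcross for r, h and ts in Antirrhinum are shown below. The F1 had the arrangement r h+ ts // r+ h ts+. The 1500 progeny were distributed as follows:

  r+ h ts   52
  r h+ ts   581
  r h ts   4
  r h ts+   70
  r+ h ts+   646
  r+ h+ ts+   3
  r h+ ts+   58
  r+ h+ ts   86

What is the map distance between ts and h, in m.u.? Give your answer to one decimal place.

The two rarest classes, r h ts and r+ h+ ts+, are the double crossovers. Comparing them with the parentals, only the h allele has switched, so h is the middle locus and the order is ts – h – r.
Crossovers in the ts–h interval produce the single-crossover classes r h+ ts+ and r+ h ts (58 + 52 = 110) plus the double crossovers (7).
RF(ts–h) = (110 + 7) / 1500 = 117/1500 = 0.0780 → 7.8 m.u.

7.8 m.u.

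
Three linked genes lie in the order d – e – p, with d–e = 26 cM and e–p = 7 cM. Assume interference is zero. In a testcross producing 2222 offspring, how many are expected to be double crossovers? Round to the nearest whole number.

40

Map distances give recombination frequencies of 0.260 and 0.070 for the two intervals.
With no interference, expected double-crossover frequency = 0.260 × 0.070 = 0.01820.
Expected number = 0.01820 × 2222 = 40.44 ≈ 40.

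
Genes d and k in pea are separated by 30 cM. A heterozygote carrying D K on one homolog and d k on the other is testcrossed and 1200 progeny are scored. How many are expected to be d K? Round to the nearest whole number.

A map distance of 30 cM corresponds to a recombination frequency of 0.300.
The F1 is D K / d k, so d K is a recombinant gamete class with expected frequency r/2 = 0.300/2 = 0.1500.
Expected number = 0.1500 × 1200 = 180.00 ≈ 180.

180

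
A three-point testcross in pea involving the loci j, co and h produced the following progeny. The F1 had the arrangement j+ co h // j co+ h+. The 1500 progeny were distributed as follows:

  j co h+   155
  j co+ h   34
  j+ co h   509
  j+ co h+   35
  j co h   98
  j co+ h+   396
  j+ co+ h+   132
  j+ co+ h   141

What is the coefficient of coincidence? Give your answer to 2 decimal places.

0.95

The two rarest classes, j+ co h+ and j co+ h, are the double crossovers. Comparing them with the parentals, only the h allele has switched, so h is the middle locus and the order is co – h – j.
co–h: (296 + 69)/1500 = 0.2433; h–j: (230 + 69)/1500 = 0.1993.
Expected DCO frequency = 0.2433 × 0.1993 ≈ 0.04849; observed = 69/1500 ≈ 0.04600.
Coefficient of coincidence = 0.04600/0.04849 ≈ 0.95.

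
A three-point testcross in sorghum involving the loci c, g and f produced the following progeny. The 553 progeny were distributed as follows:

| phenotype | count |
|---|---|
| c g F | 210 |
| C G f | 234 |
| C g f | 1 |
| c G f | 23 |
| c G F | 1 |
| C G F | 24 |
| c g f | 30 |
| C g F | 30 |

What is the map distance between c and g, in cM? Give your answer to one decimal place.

The two most frequent reciprocal classes, C G f and c g F, are the parental types, so the F1 was C G f / c g F.
The two rarest classes, C g f and c G F, are the double crossovers. Comparing them with the parentals, only the g allele has switched, so g is the middle locus and the order is c – g – f.
Crossovers in the c–g interval produce the single-crossover classes c G f and C g F (23 + 30 = 53) plus the double crossovers (2).
RF(c–g) = (53 + 2) / 553 = 55/553 = 0.0995 → 9.9 cM.

9.9 cM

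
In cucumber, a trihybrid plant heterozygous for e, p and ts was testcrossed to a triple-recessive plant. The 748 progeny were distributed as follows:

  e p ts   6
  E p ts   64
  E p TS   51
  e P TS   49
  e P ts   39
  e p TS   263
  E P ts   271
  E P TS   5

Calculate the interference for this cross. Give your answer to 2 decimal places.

0.34

The two most frequent reciprocal classes, E P ts and e p TS, are the parental types, so the F1 was E P ts / e p TS.
The two rarest classes, E P TS and e p ts, are the double crossovers. Comparing them with the parentals, only the ts allele has switched, so ts is the middle locus and the order is p – ts – e.
p–ts: (113 + 11)/748 = 0.1658; ts–e: (90 + 11)/748 = 0.1350.
Expected DCO frequency = 0.1658 × 0.1350 ≈ 0.02238; observed = 11/748 ≈ 0.01471.
Coefficient of coincidence = 0.01471/0.02238 ≈ 0.66; interference = 1 − 0.66 = 0.34.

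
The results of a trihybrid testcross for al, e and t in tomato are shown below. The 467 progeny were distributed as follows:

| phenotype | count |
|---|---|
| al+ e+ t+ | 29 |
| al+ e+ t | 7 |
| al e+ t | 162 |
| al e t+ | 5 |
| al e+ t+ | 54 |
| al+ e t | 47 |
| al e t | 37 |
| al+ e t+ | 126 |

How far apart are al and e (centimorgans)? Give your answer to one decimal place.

16.7 centimorgans

The two most frequent reciprocal classes, al+ e t+ and al e+ t, are the parental types, so the F1 was al+ e t+ / al e+ t.
The two rarest classes, al e t+ and al+ e+ t, are the double crossovers. Comparing them with the parentals, only the al allele has switched, so al is the middle locus and the order is e – al – t.
Crossovers in the e–al interval produce the single-crossover classes al+ e+ t+ and al e t (29 + 37 = 66) plus the double crossovers (12).
RF(e–al) = (66 + 12) / 467 = 78/467 = 0.1670 → 16.7 centimorgans.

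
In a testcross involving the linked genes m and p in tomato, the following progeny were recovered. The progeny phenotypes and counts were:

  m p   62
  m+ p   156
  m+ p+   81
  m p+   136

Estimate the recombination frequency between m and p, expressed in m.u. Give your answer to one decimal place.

The two most frequent classes, m+ p (156) and m p+ (136), are the parental types, so the F1 was m+ p / m p+.
The recombinant classes are m+ p+ and m p: 81 + 62 = 143.
Recombination frequency = 143/435 = 0.3287 ≈ 32.9%, i.e. 32.9 m.u.

32.9 m.u.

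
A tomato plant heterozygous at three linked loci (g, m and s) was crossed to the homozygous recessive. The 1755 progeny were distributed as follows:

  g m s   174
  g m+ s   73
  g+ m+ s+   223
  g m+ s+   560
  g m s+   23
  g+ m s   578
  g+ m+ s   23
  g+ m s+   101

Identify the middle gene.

The two most frequent reciprocal classes, g+ m s and g m+ s+, are the parental types, so the F1 was g+ m s / g m+ s+.
The two rarest classes, g+ m+ s and g m s+, are the double crossovers. Comparing them with the parentals, only the m allele has switched, so m is the middle locus and the order is g – m – s.

m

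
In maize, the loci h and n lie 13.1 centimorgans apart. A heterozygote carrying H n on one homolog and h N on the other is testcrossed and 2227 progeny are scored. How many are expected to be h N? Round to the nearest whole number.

968

A map distance of 13.1 centimorgans corresponds to a recombination frequency of 0.131.
The F1 is H n / h N, so h N is a parental gamete class with expected frequency (1 − r)/2 = 0.869/2 = 0.4345.
Expected number = 0.4345 × 2227 = 967.63 ≈ 968.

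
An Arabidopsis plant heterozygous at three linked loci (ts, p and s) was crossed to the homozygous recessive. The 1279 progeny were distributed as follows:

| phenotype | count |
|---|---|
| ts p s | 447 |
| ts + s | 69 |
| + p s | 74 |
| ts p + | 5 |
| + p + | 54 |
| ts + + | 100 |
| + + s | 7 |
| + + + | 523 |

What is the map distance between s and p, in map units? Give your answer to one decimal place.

10.6 map units

The two most frequent reciprocal classes, ts p s and + + +, are the parental types, so the F1 was ts p s / + + +.
The two rarest classes, ts p + and + + s, are the double crossovers. Comparing them with the parentals, only the s allele has switched, so s is the middle locus and the order is ts – s – p.
Crossovers in the s–p interval produce the single-crossover classes ts + s and + p + (69 + 54 = 123) plus the double crossovers (12).
RF(s–p) = (123 + 12) / 1279 = 135/1279 = 0.1056 → 10.6 map units.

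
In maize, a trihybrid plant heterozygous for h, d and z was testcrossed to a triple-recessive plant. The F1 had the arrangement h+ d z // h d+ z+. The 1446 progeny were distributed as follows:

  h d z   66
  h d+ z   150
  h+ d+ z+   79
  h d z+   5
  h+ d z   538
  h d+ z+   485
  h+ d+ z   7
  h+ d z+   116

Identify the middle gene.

The two rarest classes, h+ d+ z and h d z+, are the double crossovers. Comparing them with the parentals, only the d allele has switched, so d is the middle locus and the order is z – d – h.

d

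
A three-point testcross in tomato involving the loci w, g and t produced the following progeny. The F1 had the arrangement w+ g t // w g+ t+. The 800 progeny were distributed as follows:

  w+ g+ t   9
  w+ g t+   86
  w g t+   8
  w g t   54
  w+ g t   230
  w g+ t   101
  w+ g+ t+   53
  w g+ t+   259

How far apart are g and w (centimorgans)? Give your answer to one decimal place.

The two rarest classes, w+ g+ t and w g t+, are the double crossovers. Comparing them with the parentals, only the g allele has switched, so g is the middle locus and the order is w – g – t.
Crossovers in the w–g interval produce the single-crossover classes w g t and w+ g+ t+ (54 + 53 = 107) plus the double crossovers (17).
RF(w–g) = (107 + 17) / 800 = 124/800 = 0.1550 → 15.5 centimorgans.

15.5 centimorgans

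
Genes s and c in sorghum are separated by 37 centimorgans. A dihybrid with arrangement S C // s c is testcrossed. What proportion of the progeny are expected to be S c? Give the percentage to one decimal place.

A map distance of 37 centimorgans corresponds to a recombination frequency of 0.370.
The F1 is S C / s c, so S c is a recombinant gamete class with expected frequency r/2 = 0.370/2 = 0.1850.
That is 0.1850 = 18.5% of the progeny.

18.5%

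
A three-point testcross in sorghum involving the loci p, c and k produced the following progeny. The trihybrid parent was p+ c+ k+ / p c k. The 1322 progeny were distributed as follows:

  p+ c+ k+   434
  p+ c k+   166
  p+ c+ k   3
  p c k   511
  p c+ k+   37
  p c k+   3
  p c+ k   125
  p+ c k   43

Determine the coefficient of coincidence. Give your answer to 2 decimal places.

0.31

The two rarest classes, p+ c+ k and p c k+, are the double crossovers. Comparing them with the parentals, only the k allele has switched, so k is the middle locus and the order is p – k – c.
p–k: (80 + 6)/1322 = 0.0651; k–c: (291 + 6)/1322 = 0.2247.
Expected DCO frequency = 0.0651 × 0.2247 ≈ 0.01463; observed = 6/1322 ≈ 0.00454.
Coefficient of coincidence = 0.00454/0.01463 ≈ 0.31.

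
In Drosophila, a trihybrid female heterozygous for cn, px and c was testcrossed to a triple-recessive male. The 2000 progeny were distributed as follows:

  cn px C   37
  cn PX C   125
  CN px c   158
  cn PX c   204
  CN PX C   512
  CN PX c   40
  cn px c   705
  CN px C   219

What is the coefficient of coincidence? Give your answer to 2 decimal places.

0.86

The two most frequent reciprocal classes, CN PX C and cn px c, are the parental types, so the F1 was CN PX C / cn px c.
The two rarest classes, CN PX c and cn px C, are the double crossovers. Comparing them with the parentals, only the c allele has switched, so c is the middle locus and the order is cn – c – px.
cn–c: (283 + 77)/2000 = 0.1800; c–px: (423 + 77)/2000 = 0.2500.
Expected DCO frequency = 0.1800 × 0.2500 ≈ 0.04500; observed = 77/2000 ≈ 0.03850.
Coefficient of coincidence = 0.03850/0.04500 ≈ 0.86.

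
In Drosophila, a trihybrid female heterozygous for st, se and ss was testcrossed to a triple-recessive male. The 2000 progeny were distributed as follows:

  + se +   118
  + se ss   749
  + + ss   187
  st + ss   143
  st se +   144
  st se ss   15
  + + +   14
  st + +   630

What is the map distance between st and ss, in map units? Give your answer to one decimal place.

The two most frequent reciprocal classes, st + + and + se ss, are the parental types, so the F1 was st + + / + se ss.
The two rarest classes, + + + and st se ss, are the double crossovers. Comparing them with the parentals, only the st allele has switched, so st is the middle locus and the order is ss – st – se.
Crossovers in the ss–st interval produce the single-crossover classes st + ss and + se + (143 + 118 = 261) plus the double crossovers (29).
RF(ss–st) = (261 + 29) / 2000 = 290/2000 = 0.1450 → 14.5 map units.

14.5 map units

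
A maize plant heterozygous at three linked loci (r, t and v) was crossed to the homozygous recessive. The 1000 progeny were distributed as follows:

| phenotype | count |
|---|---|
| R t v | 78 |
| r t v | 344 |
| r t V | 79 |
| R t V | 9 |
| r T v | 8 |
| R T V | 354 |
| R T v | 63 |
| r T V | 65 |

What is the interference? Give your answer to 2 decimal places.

0.33

The two most frequent reciprocal classes, R T V and r t v, are the parental types, so the F1 was R T V / r t v.
The two rarest classes, R t V and r T v, are the double crossovers. Comparing them with the parentals, only the t allele has switched, so t is the middle locus and the order is v – t – r.
v–t: (142 + 17)/1000 = 0.1590; t–r: (143 + 17)/1000 = 0.1600.
Expected DCO frequency = 0.1590 × 0.1600 ≈ 0.02544; observed = 17/1000 ≈ 0.01700.
Coefficient of coincidence = 0.01700/0.02544 ≈ 0.67; interference = 1 − 0.67 = 0.33.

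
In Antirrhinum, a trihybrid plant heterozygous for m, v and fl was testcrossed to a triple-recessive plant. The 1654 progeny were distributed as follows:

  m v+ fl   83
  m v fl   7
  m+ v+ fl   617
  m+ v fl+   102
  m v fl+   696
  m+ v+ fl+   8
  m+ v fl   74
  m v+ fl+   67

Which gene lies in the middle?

The two most frequent reciprocal classes, m+ v+ fl and m v fl+, are the parental types, so the F1 was m+ v+ fl / m v fl+.
The two rarest classes, m+ v+ fl+ and m v fl, are the double crossovers. Comparing them with the parentals, only the fl allele has switched, so fl is the middle locus and the order is v – fl – m.

fl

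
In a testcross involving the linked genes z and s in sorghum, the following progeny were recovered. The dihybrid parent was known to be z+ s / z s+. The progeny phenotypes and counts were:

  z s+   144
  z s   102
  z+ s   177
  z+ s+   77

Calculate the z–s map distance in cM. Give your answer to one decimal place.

The recombinant classes are z+ s+ and z s: 77 + 102 = 179.
Recombination frequency = 179/500 = 0.3580 ≈ 35.8%, i.e. 35.8 cM.

35.8 cM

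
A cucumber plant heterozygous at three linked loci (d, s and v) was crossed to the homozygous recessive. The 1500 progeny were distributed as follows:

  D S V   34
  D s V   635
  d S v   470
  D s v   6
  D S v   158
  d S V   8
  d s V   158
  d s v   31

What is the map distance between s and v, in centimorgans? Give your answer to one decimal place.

5.3 centimorgans

The two most frequent reciprocal classes, D s V and d S v, are the parental types, so the F1 was D s V / d S v.
The two rarest classes, D s v and d S V, are the double crossovers. Comparing them with the parentals, only the v allele has switched, so v is the middle locus and the order is s – v – d.
Crossovers in the s–v interval produce the single-crossover classes D S V and d s v (34 + 31 = 65) plus the double crossovers (14).
RF(s–v) = (65 + 14) / 1500 = 79/1500 = 0.0527 → 5.3 centimorgans.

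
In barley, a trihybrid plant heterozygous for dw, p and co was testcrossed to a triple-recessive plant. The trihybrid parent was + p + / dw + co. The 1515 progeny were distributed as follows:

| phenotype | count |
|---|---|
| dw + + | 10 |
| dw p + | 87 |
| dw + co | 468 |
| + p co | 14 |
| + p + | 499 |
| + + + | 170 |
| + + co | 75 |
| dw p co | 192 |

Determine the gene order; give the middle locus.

The two rarest classes, + p co and dw + +, are the double crossovers. Comparing them with the parentals, only the co allele has switched, so co is the middle locus and the order is dw – co – p.

co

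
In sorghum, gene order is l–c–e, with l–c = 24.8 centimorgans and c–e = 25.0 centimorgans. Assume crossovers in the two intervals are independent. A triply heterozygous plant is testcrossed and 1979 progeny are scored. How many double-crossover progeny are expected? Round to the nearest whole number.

123

Map distances give recombination frequencies of 0.248 and 0.250 for the two intervals.
With no interference, expected double-crossover frequency = 0.248 × 0.250 = 0.06200.
Expected number = 0.06200 × 1979 = 122.70 ≈ 123.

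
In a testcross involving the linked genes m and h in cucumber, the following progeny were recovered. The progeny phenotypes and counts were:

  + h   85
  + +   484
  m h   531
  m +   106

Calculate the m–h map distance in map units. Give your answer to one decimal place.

The two most frequent classes, + + (484) and m h (531), are the parental types, so the F1 was + + / m h.
The recombinant classes are + h and m +: 85 + 106 = 191.
Recombination frequency = 191/1206 = 0.1584 ≈ 15.8%, i.e. 15.8 map units.

15.8 map units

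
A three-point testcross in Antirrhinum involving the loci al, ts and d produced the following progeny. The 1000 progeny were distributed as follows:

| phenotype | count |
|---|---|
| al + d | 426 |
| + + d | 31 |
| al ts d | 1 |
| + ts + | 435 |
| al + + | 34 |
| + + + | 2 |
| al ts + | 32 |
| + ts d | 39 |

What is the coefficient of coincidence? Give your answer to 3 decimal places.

The two most frequent reciprocal classes, al + d and + ts +, are the parental types, so the F1 was al + d / + ts +.
The two rarest classes, al ts d and + + +, are the double crossovers. Comparing them with the parentals, only the ts allele has switched, so ts is the middle locus and the order is d – ts – al.
d–ts: (73 + 3)/1000 = 0.0760; ts–al: (63 + 3)/1000 = 0.0660.
Expected DCO frequency = 0.0760 × 0.0660 ≈ 0.00502; observed = 3/1000 ≈ 0.00300.
Coefficient of coincidence = 0.00300/0.00502 ≈ 0.598.

0.598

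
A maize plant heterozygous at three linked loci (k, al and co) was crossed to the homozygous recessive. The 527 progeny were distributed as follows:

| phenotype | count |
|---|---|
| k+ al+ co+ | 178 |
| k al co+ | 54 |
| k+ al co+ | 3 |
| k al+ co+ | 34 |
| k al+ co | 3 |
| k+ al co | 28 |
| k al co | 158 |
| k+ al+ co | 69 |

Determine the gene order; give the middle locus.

al

The two most frequent reciprocal classes, k al co and k+ al+ co+, are the parental types, so the F1 was k al co / k+ al+ co+.
The two rarest classes, k al+ co and k+ al co+, are the double crossovers. Comparing them with the parentals, only the al allele has switched, so al is the middle locus and the order is co – al – k.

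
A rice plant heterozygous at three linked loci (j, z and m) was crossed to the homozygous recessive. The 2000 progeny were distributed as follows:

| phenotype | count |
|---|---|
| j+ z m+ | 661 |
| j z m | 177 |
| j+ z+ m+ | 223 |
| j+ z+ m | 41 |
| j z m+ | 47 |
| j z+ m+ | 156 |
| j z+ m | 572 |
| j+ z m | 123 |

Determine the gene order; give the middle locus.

j

The two most frequent reciprocal classes, j z+ m and j+ z m+, are the parental types, so the F1 was j z+ m / j+ z m+.
The two rarest classes, j+ z+ m and j z m+, are the double crossovers. Comparing them with the parentals, only the j allele has switched, so j is the middle locus and the order is m – j – z.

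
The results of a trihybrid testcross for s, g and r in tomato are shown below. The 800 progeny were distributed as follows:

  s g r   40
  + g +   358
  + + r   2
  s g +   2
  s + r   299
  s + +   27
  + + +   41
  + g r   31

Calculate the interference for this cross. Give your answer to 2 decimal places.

The two most frequent reciprocal classes, + g + and s + r, are the parental types, so the F1 was + g + / s + r.
The two rarest classes, s g + and + + r, are the double crossovers. Comparing them with the parentals, only the s allele has switched, so s is the middle locus and the order is g – s – r.
g–s: (81 + 4)/800 = 0.1062; s–r: (58 + 4)/800 = 0.0775.
Expected DCO frequency = 0.1062 × 0.0775 ≈ 0.00823; observed = 4/800 ≈ 0.00500.
Coefficient of coincidence = 0.00500/0.00823 ≈ 0.61; interference = 1 − 0.61 = 0.39.

0.39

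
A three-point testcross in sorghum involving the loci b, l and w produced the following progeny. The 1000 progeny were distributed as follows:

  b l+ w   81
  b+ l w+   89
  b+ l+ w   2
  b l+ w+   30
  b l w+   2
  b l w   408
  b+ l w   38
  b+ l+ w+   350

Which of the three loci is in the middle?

w

The two most frequent reciprocal classes, b+ l+ w+ and b l w, are the parental types, so the F1 was b+ l+ w+ / b l w.
The two rarest classes, b+ l+ w and b l w+, are the double crossovers. Comparing them with the parentals, only the w allele has switched, so w is the middle locus and the order is l – w – b.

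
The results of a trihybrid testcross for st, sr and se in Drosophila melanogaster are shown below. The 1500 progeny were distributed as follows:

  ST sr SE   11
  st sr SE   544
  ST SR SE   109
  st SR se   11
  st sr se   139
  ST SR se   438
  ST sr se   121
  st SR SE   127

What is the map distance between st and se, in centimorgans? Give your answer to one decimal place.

The two most frequent reciprocal classes, st sr SE and ST SR se, are the parental types, so the F1 was st sr SE / ST SR se.
The two rarest classes, ST sr SE and st SR se, are the double crossovers. Comparing them with the parentals, only the st allele has switched, so st is the middle locus and the order is sr – st – se.
Crossovers in the st–se interval produce the single-crossover classes st sr se and ST SR SE (139 + 109 = 248) plus the double crossovers (22).
RF(st–se) = (248 + 22) / 1500 = 270/1500 = 0.1800 → 18.0 centimorgans.

18.0 centimorgans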